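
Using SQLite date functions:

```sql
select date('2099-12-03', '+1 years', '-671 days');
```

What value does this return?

2099-01-31

Adding +1 year to 2099-12-03 gives 2100-12-03.
Applying '-671 days' to 2100-12-03: counting 671 days back gives 2099-01-31.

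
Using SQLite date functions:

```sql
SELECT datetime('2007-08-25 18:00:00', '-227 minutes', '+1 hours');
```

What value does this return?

227 minutes = 3h 47m; -227 minutes from 2007-08-25 18:00:00 is 2007-08-25 14:13:00.
+1 hours from 2007-08-25 14:13:00 is 2007-08-25 15:13:00.

2007-08-25 15:13:00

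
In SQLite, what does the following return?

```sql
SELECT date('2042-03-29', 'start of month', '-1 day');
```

`start of month` rewinds 2042-03-29 to 2042-03-01.
Going back 1 day from 2042-03-01 reaches 2042-02-28 (last day of February, 28 days).

2042-02-28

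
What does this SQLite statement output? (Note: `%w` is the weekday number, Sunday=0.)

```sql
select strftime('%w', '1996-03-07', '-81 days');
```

0

First apply '-81 days': 1996-03-07 → 1995-12-17.
1995-12-17 is a Sunday; with Sunday=0 that is 0.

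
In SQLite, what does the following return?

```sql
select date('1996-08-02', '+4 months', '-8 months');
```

1996-04-02

Adding +4 months to 1996-08-02 gives 1996-12-02.
Adding -8 months to 1996-12-02 gives 1996-04-02.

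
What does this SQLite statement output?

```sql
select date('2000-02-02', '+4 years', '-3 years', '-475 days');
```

Adding +4 years to 2000-02-02 gives 2004-02-02.
Adding -3 years to 2004-02-02 gives 2001-02-02.
Applying '-475 days' to 2001-02-02: counting 475 days back gives 1999-10-16.

1999-10-16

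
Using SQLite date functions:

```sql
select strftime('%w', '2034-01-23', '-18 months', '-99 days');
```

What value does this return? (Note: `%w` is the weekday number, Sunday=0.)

4

First apply '-18 months', '-99 days': 2034-01-23 → 2032-04-15.
2032-04-15 is a Thursday; with Sunday=0 that is 4.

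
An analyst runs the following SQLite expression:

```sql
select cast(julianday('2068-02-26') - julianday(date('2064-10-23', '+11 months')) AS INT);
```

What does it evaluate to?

Adding +11 months to 2064-10-23 gives 2065-09-23.
7 days remain in September 2065 after the 23rd (30 − 23).
Full months from October 2065 through January 2068 contribute their day counts.
Then 26 days into February 2068.
Total: 7 + 31 + 30 + 31 + 31 + 28 + 31 + 30 + 31 + 30 + 31 + 31 + 30 + 31 + 30 + 31 + 31 + 28 + 31 + 30 + 31 + 30 + 31 + 31 + 30 + 31 + 30 + 31 + 31 + 26 = 886.

886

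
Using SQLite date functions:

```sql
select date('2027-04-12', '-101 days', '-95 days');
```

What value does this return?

Applying '-101 days' to 2027-04-12: counting 101 days back gives 2027-01-01.
Applying '-95 days' to 2027-01-01: counting 95 days back gives 2026-09-28.

2026-09-28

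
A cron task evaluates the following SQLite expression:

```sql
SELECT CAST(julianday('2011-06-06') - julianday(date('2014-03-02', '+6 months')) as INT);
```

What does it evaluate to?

-1184

Adding +6 months to 2014-03-02 gives 2014-09-02.
24 days remain in June 2011 after the 6th (30 − 6).
Full months from July 2011 through August 2014 contribute their day counts.
Then 2 days into September 2014.
Total: 24 + 31 + 31 + 30 + 31 + 30 + 31 + 31 + 29 + 31 + 30 + 31 + 30 + 31 + 31 + 30 + 31 + 30 + 31 + 31 + 28 + 31 + 30 + 31 + 30 + 31 + 31 + 30 + 31 + 30 + 31 + 31 + 28 + 31 + 30 + 31 + 30 + 31 + 31 + 2 = 1184.
The subtraction is earlier − later, so the result is −1184 → -1184.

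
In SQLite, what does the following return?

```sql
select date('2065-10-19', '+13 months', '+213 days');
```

2067-06-20

Adding +13 months to 2065-10-19 gives 2066-11-19.
Applying '+213 days' to 2066-11-19: counting 213 days forward gives 2067-06-20.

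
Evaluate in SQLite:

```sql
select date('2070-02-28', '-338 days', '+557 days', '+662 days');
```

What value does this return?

Applying '-338 days' to 2070-02-28: counting 338 days back gives 2069-03-27.
Applying '+557 days' to 2069-03-27: counting 557 days forward gives 2070-10-05.
Applying '+662 days' to 2070-10-05: counting 662 days forward gives 2072-07-28.

2072-07-28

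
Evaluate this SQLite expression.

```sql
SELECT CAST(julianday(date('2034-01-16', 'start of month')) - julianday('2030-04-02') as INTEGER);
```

`start of month` rewinds 2034-01-16 to 2034-01-01.
28 days remain in April 2030 after the 2nd (30 − 2).
Full months from May 2030 through December 2033 contribute their day counts.
Then 1 day into January 2034.
Total: 28 + 31 + 30 + 31 + 31 + 30 + 31 + 30 + 31 + 31 + 28 + 31 + 30 + 31 + 30 + 31 + 31 + 30 + 31 + 30 + 31 + 31 + 29 + 31 + 30 + 31 + 30 + 31 + 31 + 30 + 31 + 30 + 31 + 31 + 28 + 31 + 30 + 31 + 30 + 31 + 31 + 30 + 31 + 30 + 31 + 1 = 1370.

1370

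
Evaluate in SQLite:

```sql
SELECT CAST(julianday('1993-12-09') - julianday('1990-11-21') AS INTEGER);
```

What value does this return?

9 days remain in November 1990 after the 21st (30 − 21).
Full months from December 1990 through November 1993 contribute their day counts.
Then 9 days into December 1993.
Total: 9 + 31 + 31 + 28 + 31 + 30 + 31 + 30 + 31 + 31 + 30 + 31 + 30 + 31 + 31 + 29 + 31 + 30 + 31 + 30 + 31 + 31 + 30 + 31 + 30 + 31 + 31 + 28 + 31 + 30 + 31 + 30 + 31 + 31 + 30 + 31 + 30 + 9 = 1114.

1114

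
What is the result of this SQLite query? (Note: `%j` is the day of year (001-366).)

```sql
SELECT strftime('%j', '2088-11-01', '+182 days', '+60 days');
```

182

First apply '+182 days', '+60 days': 2088-11-01 → 2089-07-01.
Day-of-year for 2089-07-01: days since 2089-01-01 inclusive = 182, zero-padded to 182.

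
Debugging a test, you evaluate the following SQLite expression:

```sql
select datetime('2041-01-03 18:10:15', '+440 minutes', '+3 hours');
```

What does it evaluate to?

440 minutes = 7h 20m; +440 minutes from 2041-01-03 18:10:15 is 2041-01-04 01:30:15 (crosses midnight).
+3 hours from 2041-01-04 01:30:15 is 2041-01-04 04:30:15.

2041-01-04 04:30:15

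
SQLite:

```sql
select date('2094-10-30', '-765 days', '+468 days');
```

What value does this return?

Applying '-765 days' to 2094-10-30: counting 765 days back gives 2092-09-25.
Applying '+468 days' to 2092-09-25: counting 468 days forward gives 2094-01-06.

2094-01-06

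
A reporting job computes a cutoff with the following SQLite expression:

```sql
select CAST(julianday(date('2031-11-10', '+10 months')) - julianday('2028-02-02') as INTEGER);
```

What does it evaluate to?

1682

Adding +10 months to 2031-11-10 gives 2032-09-10.
27 days remain in February 2028 after the 2nd (29 − 2).
Full months from March 2028 through August 2032 contribute their day counts.
Then 10 days into September 2032.
Total: 27 + 31 + 30 + 31 + 30 + 31 + 31 + 30 + 31 + 30 + 31 + 31 + 28 + 31 + 30 + 31 + 30 + 31 + 31 + 30 + 31 + 30 + 31 + 31 + 28 + 31 + 30 + 31 + 30 + 31 + 31 + 30 + 31 + 30 + 31 + 31 + 28 + 31 + 30 + 31 + 30 + 31 + 31 + 30 + 31 + 30 + 31 + 31 + 29 + 31 + 30 + 31 + 30 + 31 + 31 + 10 = 1682.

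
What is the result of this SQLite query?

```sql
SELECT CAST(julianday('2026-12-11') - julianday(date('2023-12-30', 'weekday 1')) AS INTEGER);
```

1075

`weekday 1` advances to the next Monday; 2023-12-30 is a Saturday, so it moves forward to 2024-01-01.
30 days remain in January 2024 after the 1st (31 − 1).
Full months from February 2024 through November 2026 contribute their day counts.
Then 11 days into December 2026.
Total: 30 + 29 + 31 + 30 + 31 + 30 + 31 + 31 + 30 + 31 + 30 + 31 + 31 + 28 + 31 + 30 + 31 + 30 + 31 + 31 + 30 + 31 + 30 + 31 + 31 + 28 + 31 + 30 + 31 + 30 + 31 + 31 + 30 + 31 + 30 + 11 = 1075.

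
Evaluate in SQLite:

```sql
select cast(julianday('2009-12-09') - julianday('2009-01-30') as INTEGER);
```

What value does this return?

1 day remains in January 2009 after the 30th (31 − 30).
Full months from February 2009 through November 2009 contribute their day counts.
Then 9 days into December 2009.
Total: 1 + 28 + 31 + 30 + 31 + 30 + 31 + 31 + 30 + 31 + 30 + 9 = 313.

313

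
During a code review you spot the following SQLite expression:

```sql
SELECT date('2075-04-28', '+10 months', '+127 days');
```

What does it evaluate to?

Adding +10 months to 2075-04-28 gives 2076-02-28.
Applying '+127 days' to 2076-02-28: counting 127 days forward gives 2076-07-04.

2076-07-04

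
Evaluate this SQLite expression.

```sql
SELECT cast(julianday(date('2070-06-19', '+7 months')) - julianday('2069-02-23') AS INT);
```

Adding +7 months to 2070-06-19 gives 2071-01-19.
5 days remain in February 2069 after the 23rd (28 − 23).
Full months from March 2069 through December 2070 contribute their day counts.
Then 19 days into January 2071.
Total: 5 + 31 + 30 + 31 + 30 + 31 + 31 + 30 + 31 + 30 + 31 + 31 + 28 + 31 + 30 + 31 + 30 + 31 + 31 + 30 + 31 + 30 + 31 + 19 = 695.

695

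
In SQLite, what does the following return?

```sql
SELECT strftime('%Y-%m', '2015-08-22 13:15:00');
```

2015-08

`%Y-%m` extracts the year-month: 2015-08.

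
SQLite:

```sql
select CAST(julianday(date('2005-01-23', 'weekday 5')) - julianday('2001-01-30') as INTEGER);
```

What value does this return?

1459

`weekday 5` advances to the next Friday; 2005-01-23 is a Sunday, so it moves forward to 2005-01-28.
1 day remains in January 2001 after the 30th (31 − 30).
Full months from February 2001 through December 2004 contribute their day counts.
Then 28 days into January 2005.
Total: 1 + 28 + 31 + 30 + 31 + 30 + 31 + 31 + 30 + 31 + 30 + 31 + 31 + 28 + 31 + 30 + 31 + 30 + 31 + 31 + 30 + 31 + 30 + 31 + 31 + 28 + 31 + 30 + 31 + 30 + 31 + 31 + 30 + 31 + 30 + 31 + 31 + 29 + 31 + 30 + 31 + 30 + 31 + 31 + 30 + 31 + 30 + 31 + 28 = 1459.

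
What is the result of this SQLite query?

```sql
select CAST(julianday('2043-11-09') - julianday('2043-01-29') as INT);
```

2 days remain in January 2043 after the 29th (31 − 29).
Full months from February 2043 through October 2043 contribute their day counts.
Then 9 days into November 2043.
Total: 2 + 28 + 31 + 30 + 31 + 30 + 31 + 31 + 30 + 31 + 9 = 284.

284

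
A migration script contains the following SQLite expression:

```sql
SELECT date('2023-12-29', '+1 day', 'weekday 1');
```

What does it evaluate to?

Advancing 1 more day within December lands on 2023-12-30.
`weekday 1` advances to the next Monday; 2023-12-30 is a Saturday, so it moves forward to 2024-01-01.

2024-01-01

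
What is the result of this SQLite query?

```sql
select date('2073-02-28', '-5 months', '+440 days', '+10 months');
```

Adding -5 months to 2073-02-28 gives 2072-09-28.
Applying '+440 days' to 2072-09-28: counting 440 days forward gives 2073-12-12.
Adding +10 months to 2073-12-12 gives 2074-10-12.

2074-10-12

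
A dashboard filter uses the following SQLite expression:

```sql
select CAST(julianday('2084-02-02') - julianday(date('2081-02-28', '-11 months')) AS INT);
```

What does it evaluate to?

1406

Adding -11 months to 2081-02-28 gives 2080-03-28.
3 days remain in March 2080 after the 28th (31 − 28).
Full months from April 2080 through January 2084 contribute their day counts.
Then 2 days into February 2084.
Total: 3 + 30 + 31 + 30 + 31 + 31 + 30 + 31 + 30 + 31 + 31 + 28 + 31 + 30 + 31 + 30 + 31 + 31 + 30 + 31 + 30 + 31 + 31 + 28 + 31 + 30 + 31 + 30 + 31 + 31 + 30 + 31 + 30 + 31 + 31 + 28 + 31 + 30 + 31 + 30 + 31 + 31 + 30 + 31 + 30 + 31 + 31 + 2 = 1406.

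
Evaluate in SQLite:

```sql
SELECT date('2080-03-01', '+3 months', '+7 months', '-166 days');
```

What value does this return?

2080-07-19

Adding +3 months to 2080-03-01 gives 2080-06-01.
Adding +7 months to 2080-06-01 gives 2081-01-01.
Applying '-166 days' to 2081-01-01: counting 166 days back gives 2080-07-19.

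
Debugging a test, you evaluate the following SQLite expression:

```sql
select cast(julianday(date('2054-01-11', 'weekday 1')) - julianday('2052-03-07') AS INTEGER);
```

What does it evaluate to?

`weekday 1` advances to the next Monday; 2054-01-11 is a Sunday, so it moves forward to 2054-01-12.
24 days remain in March 2052 after the 7th (31 − 7).
Full months from April 2052 through December 2053 contribute their day counts.
Then 12 days into January 2054.
Total: 24 + 30 + 31 + 30 + 31 + 31 + 30 + 31 + 30 + 31 + 31 + 28 + 31 + 30 + 31 + 30 + 31 + 31 + 30 + 31 + 30 + 31 + 12 = 676.

676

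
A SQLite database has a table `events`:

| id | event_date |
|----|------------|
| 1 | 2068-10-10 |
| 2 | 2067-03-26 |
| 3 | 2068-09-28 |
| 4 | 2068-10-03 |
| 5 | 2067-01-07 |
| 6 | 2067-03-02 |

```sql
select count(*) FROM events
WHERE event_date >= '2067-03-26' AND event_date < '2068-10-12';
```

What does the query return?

4

Rows in [2067-03-26, 2068-10-12): 2068-10-10, 2067-03-26, 2068-09-28, 2068-10-03 → 4 rows.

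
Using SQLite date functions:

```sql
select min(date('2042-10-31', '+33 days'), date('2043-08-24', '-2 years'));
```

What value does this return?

2041-08-24

date('2042-10-31', '+33 days') → 2042-12-03.
date('2043-08-24', '-2 years') → 2041-08-24.
Earlier of the two is 2041-08-24.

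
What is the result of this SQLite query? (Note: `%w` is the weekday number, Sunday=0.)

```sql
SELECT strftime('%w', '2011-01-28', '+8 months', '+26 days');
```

First apply '+8 months', '+26 days': 2011-01-28 → 2011-10-24.
2011-10-24 is a Monday; with Sunday=0 that is 1.

1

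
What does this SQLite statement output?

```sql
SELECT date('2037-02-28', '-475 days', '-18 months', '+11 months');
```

2035-04-11

Applying '-475 days' to 2037-02-28: counting 475 days back gives 2035-11-11.
Adding -18 months to 2035-11-11 gives 2034-05-11.
Adding +11 months to 2034-05-11 gives 2035-04-11.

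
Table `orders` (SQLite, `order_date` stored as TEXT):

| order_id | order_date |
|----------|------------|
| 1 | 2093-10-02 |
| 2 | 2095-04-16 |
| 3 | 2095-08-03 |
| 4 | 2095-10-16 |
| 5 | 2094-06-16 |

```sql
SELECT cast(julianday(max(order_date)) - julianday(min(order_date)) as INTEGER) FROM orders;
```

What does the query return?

744

MIN = 2093-10-02, MAX = 2095-10-16.
29 days remain in October 2093 after the 2nd (31 − 2).
Full months from November 2093 through September 2095 contribute their day counts.
Then 16 days into October 2095.
Total: 29 + 30 + 31 + 31 + 28 + 31 + 30 + 31 + 30 + 31 + 31 + 30 + 31 + 30 + 31 + 31 + 28 + 31 + 30 + 31 + 30 + 31 + 31 + 30 + 16 = 744.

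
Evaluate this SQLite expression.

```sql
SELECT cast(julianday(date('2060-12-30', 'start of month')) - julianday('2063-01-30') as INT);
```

`start of month` rewinds 2060-12-30 to 2060-12-01.
30 days remain in December 2060 after the 1st (31 − 1).
Full months from January 2061 through December 2062 contribute their day counts.
Then 30 days into January 2063.
Total: 30 + 31 + 28 + 31 + 30 + 31 + 30 + 31 + 31 + 30 + 31 + 30 + 31 + 31 + 28 + 31 + 30 + 31 + 30 + 31 + 31 + 30 + 31 + 30 + 31 + 30 = 790.
The subtraction is earlier − later, so the result is −790 → -790.

-790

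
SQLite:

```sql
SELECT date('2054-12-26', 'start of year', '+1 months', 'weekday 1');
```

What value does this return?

2054-02-02

`start of year` rewinds 2054-12-26 to 2054-01-01.
Adding +1 month to 2054-01-01 gives 2054-02-01.
`weekday 1` advances to the next Monday; 2054-02-01 is a Sunday, so it moves forward to 2054-02-02.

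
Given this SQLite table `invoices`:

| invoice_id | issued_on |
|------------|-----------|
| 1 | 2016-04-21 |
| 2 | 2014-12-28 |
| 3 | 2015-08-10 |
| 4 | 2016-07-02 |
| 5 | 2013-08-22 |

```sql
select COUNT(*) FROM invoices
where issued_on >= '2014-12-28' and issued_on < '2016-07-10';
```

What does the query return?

4

Rows in [2014-12-28, 2016-07-10): 2016-04-21, 2014-12-28, 2015-08-10, 2016-07-02 → 4 rows.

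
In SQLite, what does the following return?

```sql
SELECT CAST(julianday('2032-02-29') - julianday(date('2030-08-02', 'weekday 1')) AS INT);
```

`weekday 1` advances to the next Monday; 2030-08-02 is a Friday, so it moves forward to 2030-08-05.
26 days remain in August 2030 after the 5th (31 − 5).
Full months from September 2030 through January 2032 contribute their day counts.
Then 29 days into February 2032.
Total: 26 + 30 + 31 + 30 + 31 + 31 + 28 + 31 + 30 + 31 + 30 + 31 + 31 + 30 + 31 + 30 + 31 + 31 + 29 = 573.

573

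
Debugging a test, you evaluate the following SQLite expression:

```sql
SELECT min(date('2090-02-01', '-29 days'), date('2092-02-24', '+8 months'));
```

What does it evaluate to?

date('2090-02-01', '-29 days') → 2090-01-03.
date('2092-02-24', '+8 months') → 2092-10-24.
Earlier of the two is 2090-01-03.

2090-01-03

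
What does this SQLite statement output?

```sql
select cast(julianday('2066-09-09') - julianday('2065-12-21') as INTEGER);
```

10 days remain in December 2065 after the 21st (31 − 21).
Full months from January 2066 through August 2066 contribute their day counts.
Then 9 days into September 2066.
Total: 10 + 31 + 28 + 31 + 30 + 31 + 30 + 31 + 31 + 9 = 262.

262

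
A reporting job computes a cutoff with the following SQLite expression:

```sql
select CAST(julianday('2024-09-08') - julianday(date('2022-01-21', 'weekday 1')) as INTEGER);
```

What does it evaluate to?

`weekday 1` advances to the next Monday; 2022-01-21 is a Friday, so it moves forward to 2022-01-24.
7 days remain in January 2022 after the 24th (31 − 24).
Full months from February 2022 through August 2024 contribute their day counts.
Then 8 days into September 2024.
Total: 7 + 28 + 31 + 30 + 31 + 30 + 31 + 31 + 30 + 31 + 30 + 31 + 31 + 28 + 31 + 30 + 31 + 30 + 31 + 31 + 30 + 31 + 30 + 31 + 31 + 29 + 31 + 30 + 31 + 30 + 31 + 31 + 8 = 958.

958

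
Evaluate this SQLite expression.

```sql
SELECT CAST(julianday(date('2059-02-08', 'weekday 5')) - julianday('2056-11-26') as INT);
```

`weekday 5` advances to the next Friday; 2059-02-08 is a Saturday, so it moves forward to 2059-02-14.
4 days remain in November 2056 after the 26th (30 − 26).
Full months from December 2056 through January 2059 contribute their day counts.
Then 14 days into February 2059.
Total: 4 + 31 + 31 + 28 + 31 + 30 + 31 + 30 + 31 + 31 + 30 + 31 + 30 + 31 + 31 + 28 + 31 + 30 + 31 + 30 + 31 + 31 + 30 + 31 + 30 + 31 + 31 + 14 = 810.

810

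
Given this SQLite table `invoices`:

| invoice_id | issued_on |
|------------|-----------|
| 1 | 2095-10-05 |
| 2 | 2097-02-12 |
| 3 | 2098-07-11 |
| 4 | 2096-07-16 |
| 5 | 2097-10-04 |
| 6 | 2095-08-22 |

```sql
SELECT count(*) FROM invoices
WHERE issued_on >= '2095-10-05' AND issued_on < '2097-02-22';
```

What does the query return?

3

Rows in [2095-10-05, 2097-02-22): 2095-10-05, 2097-02-12, 2096-07-16 → 3 rows.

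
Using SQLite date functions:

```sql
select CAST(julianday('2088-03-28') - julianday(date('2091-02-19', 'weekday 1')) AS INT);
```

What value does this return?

-1058

`weekday 1` advances to the next Monday; 2091-02-19 is already a Monday, so it stays at 2091-02-19.
3 days remain in March 2088 after the 28th (31 − 28).
Full months from April 2088 through January 2091 contribute their day counts.
Then 19 days into February 2091.
Total: 3 + 30 + 31 + 30 + 31 + 31 + 30 + 31 + 30 + 31 + 31 + 28 + 31 + 30 + 31 + 30 + 31 + 31 + 30 + 31 + 30 + 31 + 31 + 28 + 31 + 30 + 31 + 30 + 31 + 31 + 30 + 31 + 30 + 31 + 31 + 19 = 1058.
The subtraction is earlier − later, so the result is −1058 → -1058.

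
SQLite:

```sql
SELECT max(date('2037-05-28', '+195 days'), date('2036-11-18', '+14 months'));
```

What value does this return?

2038-01-18

date('2037-05-28', '+195 days') → 2037-12-09.
date('2036-11-18', '+14 months') → 2038-01-18.
Later of the two is 2038-01-18.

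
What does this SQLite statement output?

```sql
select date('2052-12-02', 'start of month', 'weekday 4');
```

`start of month` rewinds 2052-12-02 to 2052-12-01.
`weekday 4` advances to the next Thursday; 2052-12-01 is a Sunday, so it moves forward to 2052-12-05.

2052-12-05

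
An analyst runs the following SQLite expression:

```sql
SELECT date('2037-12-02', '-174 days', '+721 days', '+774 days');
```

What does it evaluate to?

2041-07-15

Applying '-174 days' to 2037-12-02: counting 174 days back gives 2037-06-11.
Applying '+721 days' to 2037-06-11: counting 721 days forward gives 2039-06-02.
Applying '+774 days' to 2039-06-02: counting 774 days forward gives 2041-07-15.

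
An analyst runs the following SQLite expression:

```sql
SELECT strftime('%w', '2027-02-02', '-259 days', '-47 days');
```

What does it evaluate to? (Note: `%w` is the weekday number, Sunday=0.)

First apply '-259 days', '-47 days': 2027-02-02 → 2026-04-02.
2026-04-02 is a Thursday; with Sunday=0 that is 4.

4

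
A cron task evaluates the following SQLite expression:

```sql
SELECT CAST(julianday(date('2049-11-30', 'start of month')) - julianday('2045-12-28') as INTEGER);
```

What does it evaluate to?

`start of month` rewinds 2049-11-30 to 2049-11-01.
3 days remain in December 2045 after the 28th (31 − 28).
Full months from January 2046 through October 2049 contribute their day counts.
Then 1 day into November 2049.
Total: 3 + 31 + 28 + 31 + 30 + 31 + 30 + 31 + 31 + 30 + 31 + 30 + 31 + 31 + 28 + 31 + 30 + 31 + 30 + 31 + 31 + 30 + 31 + 30 + 31 + 31 + 29 + 31 + 30 + 31 + 30 + 31 + 31 + 30 + 31 + 30 + 31 + 31 + 28 + 31 + 30 + 31 + 30 + 31 + 31 + 30 + 31 + 1 = 1404.

1404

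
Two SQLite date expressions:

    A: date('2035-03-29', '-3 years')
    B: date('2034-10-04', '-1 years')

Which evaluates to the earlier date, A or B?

A = 2032-03-29.
B = 2033-10-04.
A is earlier.

A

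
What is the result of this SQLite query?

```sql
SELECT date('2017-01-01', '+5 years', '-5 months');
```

2021-08-01

Adding +5 years to 2017-01-01 gives 2022-01-01.
Adding -5 months to 2022-01-01 gives 2021-08-01.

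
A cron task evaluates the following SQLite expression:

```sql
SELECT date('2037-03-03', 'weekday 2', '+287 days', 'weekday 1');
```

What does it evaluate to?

`weekday 2` advances to the next Tuesday; 2037-03-03 is already a Tuesday, so it stays at 2037-03-03.
Applying '+287 days' to 2037-03-03: counting 287 days forward gives 2037-12-15.
`weekday 1` advances to the next Monday; 2037-12-15 is a Tuesday, so it moves forward to 2037-12-21.

2037-12-21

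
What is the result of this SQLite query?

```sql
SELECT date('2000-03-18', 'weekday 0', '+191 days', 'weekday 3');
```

`weekday 0` advances to the next Sunday; 2000-03-18 is a Saturday, so it moves forward to 2000-03-19.
Applying '+191 days' to 2000-03-19: counting 191 days forward gives 2000-09-26.
`weekday 3` advances to the next Wednesday; 2000-09-26 is a Tuesday, so it moves forward to 2000-09-27.

2000-09-27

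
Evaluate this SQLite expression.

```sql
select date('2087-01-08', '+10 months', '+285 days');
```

2088-08-19

Adding +10 months to 2087-01-08 gives 2087-11-08.
Applying '+285 days' to 2087-11-08: counting 285 days forward gives 2088-08-19.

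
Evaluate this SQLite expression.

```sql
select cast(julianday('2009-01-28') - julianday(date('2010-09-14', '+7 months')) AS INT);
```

Adding +7 months to 2010-09-14 gives 2011-04-14.
3 days remain in January 2009 after the 28th (31 − 28).
Full months from February 2009 through March 2011 contribute their day counts.
Then 14 days into April 2011.
Total: 3 + 28 + 31 + 30 + 31 + 30 + 31 + 31 + 30 + 31 + 30 + 31 + 31 + 28 + 31 + 30 + 31 + 30 + 31 + 31 + 30 + 31 + 30 + 31 + 31 + 28 + 31 + 14 = 806.
The subtraction is earlier − later, so the result is −806 → -806.

-806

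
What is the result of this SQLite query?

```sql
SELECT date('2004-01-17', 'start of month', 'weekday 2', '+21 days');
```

2004-01-27

`start of month` rewinds 2004-01-17 to 2004-01-01.
`weekday 2` advances to the next Tuesday; 2004-01-01 is a Thursday, so it moves forward to 2004-01-06.
Advancing 21 more days within January lands on 2004-01-27.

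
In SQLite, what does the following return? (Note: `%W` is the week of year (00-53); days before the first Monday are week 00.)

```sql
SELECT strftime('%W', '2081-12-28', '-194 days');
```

24

First apply '-194 days': 2081-12-28 → 2081-06-17.
2081-06-17 is a Tuesday. SQLite's %W counts Mondays since the year started; the result is 24.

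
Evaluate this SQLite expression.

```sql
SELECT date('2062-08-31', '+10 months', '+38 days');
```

2063-08-08

Adding +10 months to 2062-08-31 targets 2063-06-31. June 2063 has only 30 days, so SQLite normalizes the 1-day overflow forward to 2063-07-01.
July 2063 has 31 days; 30 remain after the 1st, so 31 days reach 2063-08-01.
Advancing 7 more days within August lands on 2063-08-08.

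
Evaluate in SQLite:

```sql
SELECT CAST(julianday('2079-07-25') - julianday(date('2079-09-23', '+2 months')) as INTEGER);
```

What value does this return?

Adding +2 months to 2079-09-23 gives 2079-11-23.
6 days remain in July 2079 after the 25th (31 − 25).
August 2079: 31 days.
September 2079: 30 days.
October 2079: 31 days.
Then 23 days into November 2079.
Total: 6 + 31 + 30 + 31 + 23 = 121.
The subtraction is earlier − later, so the result is −121 → -121.

-121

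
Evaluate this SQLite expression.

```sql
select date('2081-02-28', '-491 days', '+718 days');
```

Applying '-491 days' to 2081-02-28: counting 491 days back gives 2079-10-26.
Applying '+718 days' to 2079-10-26: counting 718 days forward gives 2081-10-13.

2081-10-13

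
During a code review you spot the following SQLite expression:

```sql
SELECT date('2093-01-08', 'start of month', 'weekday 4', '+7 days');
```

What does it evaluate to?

`start of month` rewinds 2093-01-08 to 2093-01-01.
`weekday 4` advances to the next Thursday; 2093-01-01 is already a Thursday, so it stays at 2093-01-01.
Advancing 7 more days within January lands on 2093-01-08.

2093-01-08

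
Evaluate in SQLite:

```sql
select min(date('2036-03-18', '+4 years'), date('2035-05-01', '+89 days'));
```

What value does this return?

2035-07-29

date('2036-03-18', '+4 years') → 2040-03-18.
date('2035-05-01', '+89 days') → 2035-07-29.
Earlier of the two is 2035-07-29.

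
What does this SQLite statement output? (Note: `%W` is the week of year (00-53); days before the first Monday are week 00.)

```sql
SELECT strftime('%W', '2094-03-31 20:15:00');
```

13

2094-03-31 is a Wednesday. SQLite's %W counts Mondays since the year started; the result is 13.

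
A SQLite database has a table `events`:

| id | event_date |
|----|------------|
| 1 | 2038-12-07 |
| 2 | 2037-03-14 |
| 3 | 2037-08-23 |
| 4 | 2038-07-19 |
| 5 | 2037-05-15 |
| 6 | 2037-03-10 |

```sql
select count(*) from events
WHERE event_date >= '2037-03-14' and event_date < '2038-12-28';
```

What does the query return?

Rows in [2037-03-14, 2038-12-28): 2038-12-07, 2037-03-14, 2037-08-23, 2038-07-19, 2037-05-15 → 5 rows.

5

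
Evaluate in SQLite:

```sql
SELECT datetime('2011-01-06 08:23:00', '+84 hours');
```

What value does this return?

+84 hours from 2011-01-06 08:23:00 is 2011-01-09 20:23:00 (crosses midnight).

2011-01-09 20:23:00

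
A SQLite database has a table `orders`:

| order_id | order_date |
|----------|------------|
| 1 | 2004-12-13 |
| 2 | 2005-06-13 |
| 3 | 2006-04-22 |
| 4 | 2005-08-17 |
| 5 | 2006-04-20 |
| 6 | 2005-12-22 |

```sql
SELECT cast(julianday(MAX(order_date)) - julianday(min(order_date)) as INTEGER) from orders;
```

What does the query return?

MIN = 2004-12-13, MAX = 2006-04-22.
18 days remain in December 2004 after the 13th (31 − 13).
Full months from January 2005 through March 2006 contribute their day counts.
Then 22 days into April 2006.
Total: 18 + 31 + 28 + 31 + 30 + 31 + 30 + 31 + 31 + 30 + 31 + 30 + 31 + 31 + 28 + 31 + 22 = 495.

495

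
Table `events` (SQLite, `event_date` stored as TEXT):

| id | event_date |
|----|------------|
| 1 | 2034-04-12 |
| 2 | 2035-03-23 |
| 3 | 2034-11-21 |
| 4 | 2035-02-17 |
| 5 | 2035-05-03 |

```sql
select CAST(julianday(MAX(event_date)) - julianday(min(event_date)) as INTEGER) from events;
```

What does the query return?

386

MIN = 2034-04-12, MAX = 2035-05-03.
18 days remain in April 2034 after the 12th (30 − 12).
Full months from May 2034 through April 2035 contribute their day counts.
Then 3 days into May 2035.
Total: 18 + 31 + 30 + 31 + 31 + 30 + 31 + 30 + 31 + 31 + 28 + 31 + 30 + 3 = 386.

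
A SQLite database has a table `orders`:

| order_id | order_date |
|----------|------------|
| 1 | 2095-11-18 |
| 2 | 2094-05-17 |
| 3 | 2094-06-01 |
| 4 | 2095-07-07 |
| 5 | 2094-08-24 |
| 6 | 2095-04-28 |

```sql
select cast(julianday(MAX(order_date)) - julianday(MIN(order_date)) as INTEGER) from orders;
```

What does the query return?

MIN = 2094-05-17, MAX = 2095-11-18.
14 days remain in May 2094 after the 17th (31 − 17).
Full months from June 2094 through October 2095 contribute their day counts.
Then 18 days into November 2095.
Total: 14 + 30 + 31 + 31 + 30 + 31 + 30 + 31 + 31 + 28 + 31 + 30 + 31 + 30 + 31 + 31 + 30 + 31 + 18 = 550.

550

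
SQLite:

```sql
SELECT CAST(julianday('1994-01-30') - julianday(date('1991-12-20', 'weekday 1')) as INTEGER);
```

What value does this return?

`weekday 1` advances to the next Monday; 1991-12-20 is a Friday, so it moves forward to 1991-12-23.
8 days remain in December 1991 after the 23rd (31 − 23).
Full months from January 1992 through December 1993 contribute their day counts.
Then 30 days into January 1994.
Total: 8 + 31 + 29 + 31 + 30 + 31 + 30 + 31 + 31 + 30 + 31 + 30 + 31 + 31 + 28 + 31 + 30 + 31 + 30 + 31 + 31 + 30 + 31 + 30 + 31 + 30 = 769.

769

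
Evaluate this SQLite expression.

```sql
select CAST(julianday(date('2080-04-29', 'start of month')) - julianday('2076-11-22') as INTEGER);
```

1226

`start of month` rewinds 2080-04-29 to 2080-04-01.
8 days remain in November 2076 after the 22nd (30 − 22).
Full months from December 2076 through March 2080 contribute their day counts.
Then 1 day into April 2080.
Total: 8 + 31 + 31 + 28 + 31 + 30 + 31 + 30 + 31 + 31 + 30 + 31 + 30 + 31 + 31 + 28 + 31 + 30 + 31 + 30 + 31 + 31 + 30 + 31 + 30 + 31 + 31 + 28 + 31 + 30 + 31 + 30 + 31 + 31 + 30 + 31 + 30 + 31 + 31 + 29 + 31 + 1 = 1226.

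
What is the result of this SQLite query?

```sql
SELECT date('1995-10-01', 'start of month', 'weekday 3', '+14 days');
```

1995-10-18

`start of month` rewinds 1995-10-01 to 1995-10-01.
`weekday 3` advances to the next Wednesday; 1995-10-01 is a Sunday, so it moves forward to 1995-10-04.
Advancing 14 more days within October lands on 1995-10-18.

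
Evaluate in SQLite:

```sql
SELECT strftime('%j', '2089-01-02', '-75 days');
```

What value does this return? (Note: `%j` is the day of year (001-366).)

First apply '-75 days': 2089-01-02 → 2088-10-19.
Day-of-year for 2088-10-19: days since 2088-01-01 inclusive = 293, zero-padded to 293.

293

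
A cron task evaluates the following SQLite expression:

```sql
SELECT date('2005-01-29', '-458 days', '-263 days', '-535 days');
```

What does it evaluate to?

Applying '-458 days' to 2005-01-29: counting 458 days back gives 2003-10-29.
Applying '-263 days' to 2003-10-29: counting 263 days back gives 2003-02-08.
Applying '-535 days' to 2003-02-08: counting 535 days back gives 2001-08-22.

2001-08-22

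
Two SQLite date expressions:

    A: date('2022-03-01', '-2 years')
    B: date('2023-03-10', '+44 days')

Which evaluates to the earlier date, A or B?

A

A = 2020-03-01.
B = 2023-04-23.
A is earlier.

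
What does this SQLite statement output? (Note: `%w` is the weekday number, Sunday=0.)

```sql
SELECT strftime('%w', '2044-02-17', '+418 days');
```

1

First apply '+418 days': 2044-02-17 → 2045-04-10.
2045-04-10 is a Monday; with Sunday=0 that is 1.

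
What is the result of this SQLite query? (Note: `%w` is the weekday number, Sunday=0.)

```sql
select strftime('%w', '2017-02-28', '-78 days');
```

1

First apply '-78 days': 2017-02-28 → 2016-12-12.
2016-12-12 is a Monday; with Sunday=0 that is 1.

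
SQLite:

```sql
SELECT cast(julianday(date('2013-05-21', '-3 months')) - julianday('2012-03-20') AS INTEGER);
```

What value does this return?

Adding -3 months to 2013-05-21 gives 2013-02-21.
11 days remain in March 2012 after the 20th (31 − 20).
Full months from April 2012 through January 2013 contribute their day counts.
Then 21 days into February 2013.
Total: 11 + 30 + 31 + 30 + 31 + 31 + 30 + 31 + 30 + 31 + 31 + 21 = 338.

338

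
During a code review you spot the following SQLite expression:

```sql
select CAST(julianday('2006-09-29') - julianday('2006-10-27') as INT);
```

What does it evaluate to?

1 day remains in September 2006 after the 29th (30 − 29).
Then 27 days into October 2006.
Total: 1 + 27 = 28.
The subtraction is earlier − later, so the result is −28 → -28.

-28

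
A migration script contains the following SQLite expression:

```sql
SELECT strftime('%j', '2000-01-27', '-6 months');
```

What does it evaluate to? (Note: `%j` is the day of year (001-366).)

208

First apply '-6 months': 2000-01-27 → 1999-07-27.
Day-of-year for 1999-07-27: days since 1999-01-01 inclusive = 208, zero-padded to 208.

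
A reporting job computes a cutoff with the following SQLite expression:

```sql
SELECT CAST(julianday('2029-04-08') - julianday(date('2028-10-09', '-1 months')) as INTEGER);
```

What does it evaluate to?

Adding -1 month to 2028-10-09 gives 2028-09-09.
21 days remain in September 2028 after the 9th (30 − 9).
Full months from October 2028 through March 2029 contribute their day counts.
Then 8 days into April 2029.
Total: 21 + 31 + 30 + 31 + 31 + 28 + 31 + 8 = 211.

211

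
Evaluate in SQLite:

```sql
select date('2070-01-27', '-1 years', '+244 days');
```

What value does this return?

Adding -1 year to 2070-01-27 gives 2069-01-27.
Applying '+244 days' to 2069-01-27: counting 244 days forward gives 2069-09-28.

2069-09-28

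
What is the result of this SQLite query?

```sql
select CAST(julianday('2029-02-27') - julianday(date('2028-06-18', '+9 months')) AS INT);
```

Adding +9 months to 2028-06-18 gives 2029-03-18.
1 day remains in February 2029 after the 27th (28 − 27).
Then 18 days into March 2029.
Total: 1 + 18 = 19.
The subtraction is earlier − later, so the result is −19 → -19.

-19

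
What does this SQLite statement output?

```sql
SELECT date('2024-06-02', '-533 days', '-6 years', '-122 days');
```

Applying '-533 days' to 2024-06-02: counting 533 days back gives 2022-12-17.
Adding -6 years to 2022-12-17 gives 2016-12-17.
Applying '-122 days' to 2016-12-17: counting 122 days back gives 2016-08-17.

2016-08-17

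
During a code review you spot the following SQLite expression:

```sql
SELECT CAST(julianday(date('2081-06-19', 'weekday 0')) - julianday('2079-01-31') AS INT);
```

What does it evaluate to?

`weekday 0` advances to the next Sunday; 2081-06-19 is a Thursday, so it moves forward to 2081-06-22.
0 days remain in January 2079 after the 31st (31 − 31).
Full months from February 2079 through May 2081 contribute their day counts.
Then 22 days into June 2081.
Total: 0 + 28 + 31 + 30 + 31 + 30 + 31 + 31 + 30 + 31 + 30 + 31 + 31 + 29 + 31 + 30 + 31 + 30 + 31 + 31 + 30 + 31 + 30 + 31 + 31 + 28 + 31 + 30 + 31 + 22 = 873.

873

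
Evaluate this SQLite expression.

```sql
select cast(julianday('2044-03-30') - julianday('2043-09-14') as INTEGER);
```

16 days remain in September 2043 after the 14th (30 − 14).
October 2043: 31 days.
November 2043: 30 days.
December 2043: 31 days.
January 2044: 31 days.
February 2044: 29 days (leap year).
Then 30 days into March 2044.
Total: 16 + 31 + 30 + 31 + 31 + 29 + 30 = 198.

198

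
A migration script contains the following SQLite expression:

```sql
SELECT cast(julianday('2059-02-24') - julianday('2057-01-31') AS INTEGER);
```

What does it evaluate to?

754

0 days remain in January 2057 after the 31st (31 − 31).
Full months from February 2057 through January 2059 contribute their day counts.
Then 24 days into February 2059.
Total: 0 + 28 + 31 + 30 + 31 + 30 + 31 + 31 + 30 + 31 + 30 + 31 + 31 + 28 + 31 + 30 + 31 + 30 + 31 + 31 + 30 + 31 + 30 + 31 + 31 + 24 = 754.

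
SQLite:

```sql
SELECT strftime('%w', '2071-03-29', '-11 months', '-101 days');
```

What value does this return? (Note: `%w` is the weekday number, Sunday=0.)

First apply '-11 months', '-101 days': 2071-03-29 → 2070-01-18.
2070-01-18 is a Saturday; with Sunday=0 that is 6.

6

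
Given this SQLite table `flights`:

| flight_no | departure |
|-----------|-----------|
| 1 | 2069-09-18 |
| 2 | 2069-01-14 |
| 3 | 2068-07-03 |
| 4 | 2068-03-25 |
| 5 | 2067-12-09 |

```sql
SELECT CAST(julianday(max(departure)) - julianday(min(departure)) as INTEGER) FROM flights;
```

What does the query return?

649

MIN = 2067-12-09, MAX = 2069-09-18.
22 days remain in December 2067 after the 9th (31 − 9).
Full months from January 2068 through August 2069 contribute their day counts.
Then 18 days into September 2069.
Total: 22 + 31 + 29 + 31 + 30 + 31 + 30 + 31 + 31 + 30 + 31 + 30 + 31 + 31 + 28 + 31 + 30 + 31 + 30 + 31 + 31 + 18 = 649.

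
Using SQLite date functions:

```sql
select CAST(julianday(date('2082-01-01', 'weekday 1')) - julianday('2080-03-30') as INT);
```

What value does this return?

646

`weekday 1` advances to the next Monday; 2082-01-01 is a Thursday, so it moves forward to 2082-01-05.
1 day remains in March 2080 after the 30th (31 − 30).
Full months from April 2080 through December 2081 contribute their day counts.
Then 5 days into January 2082.
Total: 1 + 30 + 31 + 30 + 31 + 31 + 30 + 31 + 30 + 31 + 31 + 28 + 31 + 30 + 31 + 30 + 31 + 31 + 30 + 31 + 30 + 31 + 5 = 646.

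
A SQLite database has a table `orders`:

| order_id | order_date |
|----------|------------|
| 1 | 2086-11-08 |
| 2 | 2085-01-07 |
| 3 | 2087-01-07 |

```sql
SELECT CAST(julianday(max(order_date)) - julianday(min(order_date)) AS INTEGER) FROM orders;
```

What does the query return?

730

MIN = 2085-01-07, MAX = 2087-01-07.
24 days remain in January 2085 after the 7th (31 − 7).
Full months from February 2085 through December 2086 contribute their day counts.
Then 7 days into January 2087.
Total: 24 + 28 + 31 + 30 + 31 + 30 + 31 + 31 + 30 + 31 + 30 + 31 + 31 + 28 + 31 + 30 + 31 + 30 + 31 + 31 + 30 + 31 + 30 + 31 + 7 = 730.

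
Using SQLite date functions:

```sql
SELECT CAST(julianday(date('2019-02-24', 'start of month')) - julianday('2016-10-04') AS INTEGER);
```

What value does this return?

850

`start of month` rewinds 2019-02-24 to 2019-02-01.
27 days remain in October 2016 after the 4th (31 − 4).
Full months from November 2016 through January 2019 contribute their day counts.
Then 1 day into February 2019.
Total: 27 + 30 + 31 + 31 + 28 + 31 + 30 + 31 + 30 + 31 + 31 + 30 + 31 + 30 + 31 + 31 + 28 + 31 + 30 + 31 + 30 + 31 + 31 + 30 + 31 + 30 + 31 + 31 + 1 = 850.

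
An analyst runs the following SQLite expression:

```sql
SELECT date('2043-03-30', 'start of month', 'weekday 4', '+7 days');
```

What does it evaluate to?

`start of month` rewinds 2043-03-30 to 2043-03-01.
`weekday 4` advances to the next Thursday; 2043-03-01 is a Sunday, so it moves forward to 2043-03-05.
Advancing 7 more days within March lands on 2043-03-12.

2043-03-12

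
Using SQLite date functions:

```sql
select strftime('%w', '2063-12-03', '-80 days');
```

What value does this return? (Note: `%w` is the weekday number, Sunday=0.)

First apply '-80 days': 2063-12-03 → 2063-09-14.
2063-09-14 is a Friday; with Sunday=0 that is 5.

5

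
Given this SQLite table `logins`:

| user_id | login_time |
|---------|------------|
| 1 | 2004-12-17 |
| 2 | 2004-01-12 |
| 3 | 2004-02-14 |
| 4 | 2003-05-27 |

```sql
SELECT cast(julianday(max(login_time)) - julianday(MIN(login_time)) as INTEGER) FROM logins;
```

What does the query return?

MIN = 2003-05-27, MAX = 2004-12-17.
4 days remain in May 2003 after the 27th (31 − 27).
Full months from June 2003 through November 2004 contribute their day counts.
Then 17 days into December 2004.
Total: 4 + 30 + 31 + 31 + 30 + 31 + 30 + 31 + 31 + 29 + 31 + 30 + 31 + 30 + 31 + 31 + 30 + 31 + 30 + 17 = 570.

570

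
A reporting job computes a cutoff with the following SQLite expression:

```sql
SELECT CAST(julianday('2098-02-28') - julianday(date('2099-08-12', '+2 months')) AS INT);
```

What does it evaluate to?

-591

Adding +2 months to 2099-08-12 gives 2099-10-12.
0 days remain in February 2098 after the 28th (28 − 28).
Full months from March 2098 through September 2099 contribute their day counts.
Then 12 days into October 2099.
Total: 0 + 31 + 30 + 31 + 30 + 31 + 31 + 30 + 31 + 30 + 31 + 31 + 28 + 31 + 30 + 31 + 30 + 31 + 31 + 30 + 12 = 591.
The subtraction is earlier − later, so the result is −591 → -591.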